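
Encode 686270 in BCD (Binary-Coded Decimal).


Each digit → 4-bit binary:
  6 → 0110
  8 → 1000
  6 → 0110
  2 → 0010
  7 → 0111
  0 → 0000
= 0110 1000 0110 0010 0111 0000


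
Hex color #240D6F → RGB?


Hex: #240D6F
R = 24₁₆ = 36
G = 0D₁₆ = 13
B = 6F₁₆ = 111
= RGB(36, 13, 111)


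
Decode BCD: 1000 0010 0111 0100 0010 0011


Each 4-bit group → digit:
  1000 → 8
  0010 → 2
  0111 → 7
  0100 → 4
  0010 → 2
  0011 → 3
= 827423


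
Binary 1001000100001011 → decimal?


Positional values:
Bit 0: 1 × 2^0 = 1
Bit 1: 1 × 2^1 = 2
Bit 3: 1 × 2^3 = 8
Bit 8: 1 × 2^8 = 256
Bit 12: 1 × 2^12 = 4096
Bit 15: 1 × 2^15 = 32768
Sum = 1 + 2 + 8 + 256 + 4096 + 32768
= 37131


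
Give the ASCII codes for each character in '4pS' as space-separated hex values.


String: '4pS'  (3 characters)
Per-character ASCII lookup:
  '4': digits start at 48: '4' = 48 + 4 = 52 → 0x34
  'p': lowercase starts at 97: 'p' = 97 + 15 = 112 → 0x70
  'S': uppercase starts at 65: 'S' = 65 + 18 = 83 → 0x53
= 0x34 0x70 0x53


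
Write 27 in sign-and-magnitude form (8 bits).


Sign bit: 0 (positive)
Magnitude: 27 = 0011011
= 00011011


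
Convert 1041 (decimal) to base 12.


Divide by 12 repeatedly:
1041 ÷ 12 = 86 remainder 9
86 ÷ 12 = 7 remainder 2
7 ÷ 12 = 0 remainder 7
Reading remainders bottom-up:
= 729


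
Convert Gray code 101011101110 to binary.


Gray code: 101011101110
MSB stays the same: 1
Each subsequent bit = prev_binary XOR current_gray:
  B[1] = 1 XOR 0 = 1
  B[2] = 1 XOR 1 = 0
  B[3] = 0 XOR 0 = 0
  B[4] = 0 XOR 1 = 1
  B[5] = 1 XOR 1 = 0
  B[6] = 0 XOR 1 = 1
  B[7] = 1 XOR 0 = 1
  B[8] = 1 XOR 1 = 0
  B[9] = 0 XOR 1 = 1
  B[10] = 1 XOR 1 = 0
  B[11] = 0 XOR 0 = 0
= 110010110100 (3252 decimal)


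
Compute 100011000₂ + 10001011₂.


Align and add column by column (LSB to MSB, carry propagating):
  0100011000
+ 0010001011
  ----------
  col 0: 0 + 1 + 0 (carry in) = 1 → bit 1, carry out 0
  col 1: 0 + 1 + 0 (carry in) = 1 → bit 1, carry out 0
  col 2: 0 + 0 + 0 (carry in) = 0 → bit 0, carry out 0
  col 3: 1 + 1 + 0 (carry in) = 2 → bit 0, carry out 1
  col 4: 1 + 0 + 1 (carry in) = 2 → bit 0, carry out 1
  col 5: 0 + 0 + 1 (carry in) = 1 → bit 1, carry out 0
  col 6: 0 + 0 + 0 (carry in) = 0 → bit 0, carry out 0
  col 7: 0 + 1 + 0 (carry in) = 1 → bit 1, carry out 0
  col 8: 1 + 0 + 0 (carry in) = 1 → bit 1, carry out 0
  col 9: 0 + 0 + 0 (carry in) = 0 → bit 0, carry out 0
Reading bits MSB→LSB: 0110100011
Strip leading zeros: 110100011
= 110100011


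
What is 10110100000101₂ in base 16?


Group into 4-bit nibbles: 0010110100000101
  0010 = 2
  1101 = D
  0000 = 0
  0101 = 5
= 0x2D05


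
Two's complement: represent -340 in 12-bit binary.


Original: 000101010100
Step 1 - Invert all bits: 111010101011
Step 2 - Add 1: 111010101011 + 1
= 111010101100 (represents -340)


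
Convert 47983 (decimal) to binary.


Divide by 2 repeatedly:
47983 ÷ 2 = 23991 remainder 1
23991 ÷ 2 = 11995 remainder 1
11995 ÷ 2 = 5997 remainder 1
5997 ÷ 2 = 2998 remainder 1
2998 ÷ 2 = 1499 remainder 0
1499 ÷ 2 = 749 remainder 1
749 ÷ 2 = 374 remainder 1
374 ÷ 2 = 187 remainder 0
187 ÷ 2 = 93 remainder 1
93 ÷ 2 = 46 remainder 1
46 ÷ 2 = 23 remainder 0
23 ÷ 2 = 11 remainder 1
11 ÷ 2 = 5 remainder 1
5 ÷ 2 = 2 remainder 1
2 ÷ 2 = 1 remainder 0
1 ÷ 2 = 0 remainder 1
Reading remainders bottom-up:
= 1011101101101111


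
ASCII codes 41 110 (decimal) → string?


Codes (decimal): 41 110
Per-code ASCII lookup:
  41  (special character) → ')'
  110  (range 97-122: lowercase, 110 - 97 = 13) → 'n'
= ')n'


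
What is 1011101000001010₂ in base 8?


Group into 3-bit groups: 001011101000001010
  001 = 1
  011 = 3
  101 = 5
  000 = 0
  001 = 1
  010 = 2
= 0o135012


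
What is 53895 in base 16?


Divide by 16 repeatedly:
53895 ÷ 16 = 3368 remainder 7 (7)
3368 ÷ 16 = 210 remainder 8 (8)
210 ÷ 16 = 13 remainder 2 (2)
13 ÷ 16 = 0 remainder 13 (D)
Reading remainders bottom-up:
= 0xD287


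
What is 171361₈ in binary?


Each octal digit → 3 binary bits:
  1 = 001
  7 = 111
  1 = 001
  3 = 011
  6 = 110
  1 = 001
Concatenate: 001 111 001 011 110 001
= 001111001011110001


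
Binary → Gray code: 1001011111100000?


Binary: 1001011111100000
Gray code: G = B XOR (B >> 1)
B >> 1 = 0100101111110000
1001011111100000 XOR 0100101111110000:
  1 XOR 0 = 1
  0 XOR 1 = 1
  0 XOR 0 = 0
  1 XOR 0 = 1
  0 XOR 1 = 1
  1 XOR 0 = 1
  1 XOR 1 = 0
  1 XOR 1 = 0
  1 XOR 1 = 0
  1 XOR 1 = 0
  1 XOR 1 = 0
  0 XOR 1 = 1
  0 XOR 0 = 0
  0 XOR 0 = 0
  0 XOR 0 = 0
  0 XOR 0 = 0
= 1101110000010000


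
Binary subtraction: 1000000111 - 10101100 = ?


Align and subtract column by column (LSB to MSB, borrowing when needed):
  1000000111
- 0010101100
  ----------
  col 0: (1 - 0 borrow-in) - 0 → 1 - 0 = 1, borrow out 0
  col 1: (1 - 0 borrow-in) - 0 → 1 - 0 = 1, borrow out 0
  col 2: (1 - 0 borrow-in) - 1 → 1 - 1 = 0, borrow out 0
  col 3: (0 - 0 borrow-in) - 1 → borrow from next column: (0+2) - 1 = 1, borrow out 1
  col 4: (0 - 1 borrow-in) - 0 → borrow from next column: (-1+2) - 0 = 1, borrow out 1
  col 5: (0 - 1 borrow-in) - 1 → borrow from next column: (-1+2) - 1 = 0, borrow out 1
  col 6: (0 - 1 borrow-in) - 0 → borrow from next column: (-1+2) - 0 = 1, borrow out 1
  col 7: (0 - 1 borrow-in) - 1 → borrow from next column: (-1+2) - 1 = 0, borrow out 1
  col 8: (0 - 1 borrow-in) - 0 → borrow from next column: (-1+2) - 0 = 1, borrow out 1
  col 9: (1 - 1 borrow-in) - 0 → 0 - 0 = 0, borrow out 0
Reading bits MSB→LSB: 0101011011
Strip leading zeros: 101011011
= 101011011


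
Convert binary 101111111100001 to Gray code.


Binary: 101111111100001
Gray code: G = B XOR (B >> 1)
B >> 1 = 010111111110000
101111111100001 XOR 010111111110000:
  1 XOR 0 = 1
  0 XOR 1 = 1
  1 XOR 0 = 1
  1 XOR 1 = 0
  1 XOR 1 = 0
  1 XOR 1 = 0
  1 XOR 1 = 0
  1 XOR 1 = 0
  1 XOR 1 = 0
  1 XOR 1 = 0
  0 XOR 1 = 1
  0 XOR 0 = 0
  0 XOR 0 = 0
  0 XOR 0 = 0
  1 XOR 0 = 1
= 111000000010001


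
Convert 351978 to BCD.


Each digit → 4-bit binary:
  3 → 0011
  5 → 0101
  1 → 0001
  9 → 1001
  7 → 0111
  8 → 1000
= 0011 0101 0001 1001 0111 1000


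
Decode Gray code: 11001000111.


Gray code: 11001000111
MSB stays the same: 1
Each subsequent bit = prev_binary XOR current_gray:
  B[1] = 1 XOR 1 = 0
  B[2] = 0 XOR 0 = 0
  B[3] = 0 XOR 0 = 0
  B[4] = 0 XOR 1 = 1
  B[5] = 1 XOR 0 = 1
  B[6] = 1 XOR 0 = 1
  B[7] = 1 XOR 0 = 1
  B[8] = 1 XOR 1 = 0
  B[9] = 0 XOR 1 = 1
  B[10] = 1 XOR 1 = 0
= 10001111010 (1146 decimal)


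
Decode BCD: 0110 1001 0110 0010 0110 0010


Each 4-bit group → digit:
  0110 → 6
  1001 → 9
  0110 → 6
  0010 → 2
  0110 → 6
  0010 → 2
= 696262


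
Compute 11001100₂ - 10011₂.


Align and subtract column by column (LSB to MSB, borrowing when needed):
  11001100
- 00010011
  --------
  col 0: (0 - 0 borrow-in) - 1 → borrow from next column: (0+2) - 1 = 1, borrow out 1
  col 1: (0 - 1 borrow-in) - 1 → borrow from next column: (-1+2) - 1 = 0, borrow out 1
  col 2: (1 - 1 borrow-in) - 0 → 0 - 0 = 0, borrow out 0
  col 3: (1 - 0 borrow-in) - 0 → 1 - 0 = 1, borrow out 0
  col 4: (0 - 0 borrow-in) - 1 → borrow from next column: (0+2) - 1 = 1, borrow out 1
  col 5: (0 - 1 borrow-in) - 0 → borrow from next column: (-1+2) - 0 = 1, borrow out 1
  col 6: (1 - 1 borrow-in) - 0 → 0 - 0 = 0, borrow out 0
  col 7: (1 - 0 borrow-in) - 0 → 1 - 0 = 1, borrow out 0
Reading bits MSB→LSB: 10111001
Strip leading zeros: 10111001
= 10111001


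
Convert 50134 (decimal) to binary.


Divide by 2 repeatedly:
50134 ÷ 2 = 25067 remainder 0
25067 ÷ 2 = 12533 remainder 1
12533 ÷ 2 = 6266 remainder 1
6266 ÷ 2 = 3133 remainder 0
3133 ÷ 2 = 1566 remainder 1
1566 ÷ 2 = 783 remainder 0
783 ÷ 2 = 391 remainder 1
391 ÷ 2 = 195 remainder 1
195 ÷ 2 = 97 remainder 1
97 ÷ 2 = 48 remainder 1
48 ÷ 2 = 24 remainder 0
24 ÷ 2 = 12 remainder 0
12 ÷ 2 = 6 remainder 0
6 ÷ 2 = 3 remainder 0
3 ÷ 2 = 1 remainder 1
1 ÷ 2 = 0 remainder 1
Reading remainders bottom-up:
= 1100001111010110


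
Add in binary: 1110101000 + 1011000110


Align and add column by column (LSB to MSB, carry propagating):
  01110101000
+ 01011000110
  -----------
  col 0: 0 + 0 + 0 (carry in) = 0 → bit 0, carry out 0
  col 1: 0 + 1 + 0 (carry in) = 1 → bit 1, carry out 0
  col 2: 0 + 1 + 0 (carry in) = 1 → bit 1, carry out 0
  col 3: 1 + 0 + 0 (carry in) = 1 → bit 1, carry out 0
  col 4: 0 + 0 + 0 (carry in) = 0 → bit 0, carry out 0
  col 5: 1 + 0 + 0 (carry in) = 1 → bit 1, carry out 0
  col 6: 0 + 1 + 0 (carry in) = 1 → bit 1, carry out 0
  col 7: 1 + 1 + 0 (carry in) = 2 → bit 0, carry out 1
  col 8: 1 + 0 + 1 (carry in) = 2 → bit 0, carry out 1
  col 9: 1 + 1 + 1 (carry in) = 3 → bit 1, carry out 1
  col 10: 0 + 0 + 1 (carry in) = 1 → bit 1, carry out 0
Reading bits MSB→LSB: 11001101110
Strip leading zeros: 11001101110
= 11001101110


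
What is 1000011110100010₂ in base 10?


Positional values:
Bit 1: 1 × 2^1 = 2
Bit 5: 1 × 2^5 = 32
Bit 7: 1 × 2^7 = 128
Bit 8: 1 × 2^8 = 256
Bit 9: 1 × 2^9 = 512
Bit 10: 1 × 2^10 = 1024
Bit 15: 1 × 2^15 = 32768
Sum = 2 + 32 + 128 + 256 + 512 + 1024 + 32768
= 34722


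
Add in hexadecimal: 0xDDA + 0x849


Align and add column by column (LSB to MSB, each column mod 16 with carry):
  0DDA
+ 0849
  ----
  col 0: A(10) + 9(9) + 0 (carry in) = 19 → 3(3), carry out 1
  col 1: D(13) + 4(4) + 1 (carry in) = 18 → 2(2), carry out 1
  col 2: D(13) + 8(8) + 1 (carry in) = 22 → 6(6), carry out 1
  col 3: 0(0) + 0(0) + 1 (carry in) = 1 → 1(1), carry out 0
Reading digits MSB→LSB: 1623
Strip leading zeros: 1623
= 0x1623


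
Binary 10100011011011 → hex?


Group into 4-bit nibbles: 0010100011011011
  0010 = 2
  1000 = 8
  1101 = D
  1011 = B
= 0x28DB


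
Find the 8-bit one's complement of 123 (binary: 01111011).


Original: 01111011
Invert all bits:
  bit 0: 0 → 1
  bit 1: 1 → 0
  bit 2: 1 → 0
  bit 3: 1 → 0
  bit 4: 1 → 0
  bit 5: 0 → 1
  bit 6: 1 → 0
  bit 7: 1 → 0
= 10000100


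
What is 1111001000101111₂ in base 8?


Group into 3-bit groups: 001111001000101111
  001 = 1
  111 = 7
  001 = 1
  000 = 0
  101 = 5
  111 = 7
= 0o171057


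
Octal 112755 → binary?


Each octal digit → 3 binary bits:
  1 = 001
  1 = 001
  2 = 010
  7 = 111
  5 = 101
  5 = 101
Concatenate: 001 001 010 111 101 101
= 001001010111101101


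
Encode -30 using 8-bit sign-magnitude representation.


Sign bit: 1 (negative)
Magnitude: 30 = 0011110
= 10011110


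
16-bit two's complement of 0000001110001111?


Original: 0000001110001111
Step 1 - Invert all bits: 1111110001110000
Step 2 - Add 1: 1111110001110000 + 1
= 1111110001110001 (represents -911)


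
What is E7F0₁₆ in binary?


Each hex digit → 4 binary bits:
  E = 1110
  7 = 0111
  F = 1111
  0 = 0000
Concatenate: 1110 0111 1111 0000
= 1110011111110000


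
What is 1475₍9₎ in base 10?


Positional values (base 9):
  5 × 9^0 = 5 × 1 = 5
  7 × 9^1 = 7 × 9 = 63
  4 × 9^2 = 4 × 81 = 324
  1 × 9^3 = 1 × 729 = 729
Sum = 5 + 63 + 324 + 729
= 1121


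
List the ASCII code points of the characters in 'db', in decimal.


String: 'db'  (2 characters)
Per-character ASCII lookup:
  'd': lowercase starts at 97: 'd' = 97 + 3 = 100
  'b': lowercase starts at 97: 'b' = 97 + 1 = 98
= 100 98


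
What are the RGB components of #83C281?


Hex: #83C281
R = 83₁₆ = 131
G = C2₁₆ = 194
B = 81₁₆ = 129
= RGB(131, 194, 129)


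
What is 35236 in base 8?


Divide by 8 repeatedly:
35236 ÷ 8 = 4404 remainder 4
4404 ÷ 8 = 550 remainder 4
550 ÷ 8 = 68 remainder 6
68 ÷ 8 = 8 remainder 4
8 ÷ 8 = 1 remainder 0
1 ÷ 8 = 0 remainder 1
Reading remainders bottom-up:
= 0o104644


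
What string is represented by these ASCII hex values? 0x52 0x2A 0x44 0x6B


Codes (hex): 0x52 0x2A 0x44 0x6B
Per-code ASCII lookup:
  0x52 = 82  (range 65-90: uppercase, 82 - 65 = 17) → 'R'
  0x2A = 42  (special character) → '*'
  0x44 = 68  (range 65-90: uppercase, 68 - 65 = 3) → 'D'
  0x6B = 107  (range 97-122: lowercase, 107 - 97 = 10) → 'k'
= 'R*Dk'


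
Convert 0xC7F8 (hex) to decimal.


Positional values:
Position 0: 8 × 16^0 = 8 × 1 = 8
Position 1: F × 16^1 = 15 × 16 = 240
Position 2: 7 × 16^2 = 7 × 256 = 1792
Position 3: C × 16^3 = 12 × 4096 = 49152
Sum = 8 + 240 + 1792 + 49152
= 51192


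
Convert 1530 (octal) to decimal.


Positional values:
Position 0: 0 × 8^0 = 0
Position 1: 3 × 8^1 = 24
Position 2: 5 × 8^2 = 320
Position 3: 1 × 8^3 = 512
Sum = 0 + 24 + 320 + 512
= 856


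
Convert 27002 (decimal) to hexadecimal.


Divide by 16 repeatedly:
27002 ÷ 16 = 1687 remainder 10 (A)
1687 ÷ 16 = 105 remainder 7 (7)
105 ÷ 16 = 6 remainder 9 (9)
6 ÷ 16 = 0 remainder 6 (6)
Reading remainders bottom-up:
= 0x697A


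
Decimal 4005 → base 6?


Divide by 6 repeatedly:
4005 ÷ 6 = 667 remainder 3
667 ÷ 6 = 111 remainder 1
111 ÷ 6 = 18 remainder 3
18 ÷ 6 = 3 remainder 0
3 ÷ 6 = 0 remainder 3
Reading remainders bottom-up:
= 30313


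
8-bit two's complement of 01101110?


Original: 01101110
Step 1 - Invert all bits: 10010001
Step 2 - Add 1: 10010001 + 1
= 10010010 (represents -110)


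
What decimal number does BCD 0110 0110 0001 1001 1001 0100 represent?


Each 4-bit group → digit:
  0110 → 6
  0110 → 6
  0001 → 1
  1001 → 9
  1001 → 9
  0100 → 4
= 661994


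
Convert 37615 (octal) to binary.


Each octal digit → 3 binary bits:
  3 = 011
  7 = 111
  6 = 110
  1 = 001
  5 = 101
Concatenate: 011 111 110 001 101
= 011111110001101


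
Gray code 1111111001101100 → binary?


Gray code: 1111111001101100
MSB stays the same: 1
Each subsequent bit = prev_binary XOR current_gray:
  B[1] = 1 XOR 1 = 0
  B[2] = 0 XOR 1 = 1
  B[3] = 1 XOR 1 = 0
  B[4] = 0 XOR 1 = 1
  B[5] = 1 XOR 1 = 0
  B[6] = 0 XOR 1 = 1
  B[7] = 1 XOR 0 = 1
  B[8] = 1 XOR 0 = 1
  B[9] = 1 XOR 1 = 0
  B[10] = 0 XOR 1 = 1
  B[11] = 1 XOR 0 = 1
  B[12] = 1 XOR 1 = 0
  B[13] = 0 XOR 1 = 1
  B[14] = 1 XOR 0 = 1
  B[15] = 1 XOR 0 = 1
= 1010101110110111 (43959 decimal)


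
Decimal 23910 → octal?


Divide by 8 repeatedly:
23910 ÷ 8 = 2988 remainder 6
2988 ÷ 8 = 373 remainder 4
373 ÷ 8 = 46 remainder 5
46 ÷ 8 = 5 remainder 6
5 ÷ 8 = 0 remainder 5
Reading remainders bottom-up:
= 0o56546


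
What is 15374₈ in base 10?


Positional values:
Position 0: 4 × 8^0 = 4
Position 1: 7 × 8^1 = 56
Position 2: 3 × 8^2 = 192
Position 3: 5 × 8^3 = 2560
Position 4: 1 × 8^4 = 4096
Sum = 4 + 56 + 192 + 2560 + 4096
= 6908


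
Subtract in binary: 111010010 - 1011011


Align and subtract column by column (LSB to MSB, borrowing when needed):
  111010010
- 001011011
  ---------
  col 0: (0 - 0 borrow-in) - 1 → borrow from next column: (0+2) - 1 = 1, borrow out 1
  col 1: (1 - 1 borrow-in) - 1 → borrow from next column: (0+2) - 1 = 1, borrow out 1
  col 2: (0 - 1 borrow-in) - 0 → borrow from next column: (-1+2) - 0 = 1, borrow out 1
  col 3: (0 - 1 borrow-in) - 1 → borrow from next column: (-1+2) - 1 = 0, borrow out 1
  col 4: (1 - 1 borrow-in) - 1 → borrow from next column: (0+2) - 1 = 1, borrow out 1
  col 5: (0 - 1 borrow-in) - 0 → borrow from next column: (-1+2) - 0 = 1, borrow out 1
  col 6: (1 - 1 borrow-in) - 1 → borrow from next column: (0+2) - 1 = 1, borrow out 1
  col 7: (1 - 1 borrow-in) - 0 → 0 - 0 = 0, borrow out 0
  col 8: (1 - 0 borrow-in) - 0 → 1 - 0 = 1, borrow out 0
Reading bits MSB→LSB: 101110111
Strip leading zeros: 101110111
= 101110111


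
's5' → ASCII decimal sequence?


String: 's5'  (2 characters)
Per-character ASCII lookup:
  's': lowercase starts at 97: 's' = 97 + 18 = 115
  '5': digits start at 48: '5' = 48 + 5 = 53
= 115 53


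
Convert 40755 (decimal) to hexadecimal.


Divide by 16 repeatedly:
40755 ÷ 16 = 2547 remainder 3 (3)
2547 ÷ 16 = 159 remainder 3 (3)
159 ÷ 16 = 9 remainder 15 (F)
9 ÷ 16 = 0 remainder 9 (9)
Reading remainders bottom-up:
= 0x9F33


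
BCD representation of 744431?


Each digit → 4-bit binary:
  7 → 0111
  4 → 0100
  4 → 0100
  4 → 0100
  3 → 0011
  1 → 0001
= 0111 0100 0100 0100 0011 0001


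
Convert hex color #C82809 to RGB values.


Hex: #C82809
R = C8₁₆ = 200
G = 28₁₆ = 40
B = 09₁₆ = 9
= RGB(200, 40, 9)


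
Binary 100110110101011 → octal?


Group into 3-bit groups: 100110110101011
  100 = 4
  110 = 6
  110 = 6
  101 = 5
  011 = 3
= 0o46653


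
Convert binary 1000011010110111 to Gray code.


Binary: 1000011010110111
Gray code: G = B XOR (B >> 1)
B >> 1 = 0100001101011011
1000011010110111 XOR 0100001101011011:
  1 XOR 0 = 1
  0 XOR 1 = 1
  0 XOR 0 = 0
  0 XOR 0 = 0
  0 XOR 0 = 0
  1 XOR 0 = 1
  1 XOR 1 = 0
  0 XOR 1 = 1
  1 XOR 0 = 1
  0 XOR 1 = 1
  1 XOR 0 = 1
  1 XOR 1 = 0
  0 XOR 1 = 1
  1 XOR 0 = 1
  1 XOR 1 = 0
  1 XOR 1 = 0
= 1100010111101100


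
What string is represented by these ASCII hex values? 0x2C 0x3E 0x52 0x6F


Codes (hex): 0x2C 0x3E 0x52 0x6F
Per-code ASCII lookup:
  0x2C = 44  (special character) → ','
  0x3E = 62  (special character) → '>'
  0x52 = 82  (range 65-90: uppercase, 82 - 65 = 17) → 'R'
  0x6F = 111  (range 97-122: lowercase, 111 - 97 = 14) → 'o'
= ',>Ro'


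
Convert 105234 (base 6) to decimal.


Positional values (base 6):
  4 × 6^0 = 4 × 1 = 4
  3 × 6^1 = 3 × 6 = 18
  2 × 6^2 = 2 × 36 = 72
  5 × 6^3 = 5 × 216 = 1080
  0 × 6^4 = 0 × 1296 = 0
  1 × 6^5 = 1 × 7776 = 7776
Sum = 4 + 18 + 72 + 1080 + 0 + 7776
= 8950


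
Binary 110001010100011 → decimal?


Positional values:
Bit 0: 1 × 2^0 = 1
Bit 1: 1 × 2^1 = 2
Bit 5: 1 × 2^5 = 32
Bit 7: 1 × 2^7 = 128
Bit 9: 1 × 2^9 = 512
Bit 13: 1 × 2^13 = 8192
Bit 14: 1 × 2^14 = 16384
Sum = 1 + 2 + 32 + 128 + 512 + 8192 + 16384
= 25251


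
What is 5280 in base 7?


Divide by 7 repeatedly:
5280 ÷ 7 = 754 remainder 2
754 ÷ 7 = 107 remainder 5
107 ÷ 7 = 15 remainder 2
15 ÷ 7 = 2 remainder 1
2 ÷ 7 = 0 remainder 2
Reading remainders bottom-up:
= 21252


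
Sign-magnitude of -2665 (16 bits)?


Sign bit: 1 (negative)
Magnitude: 2665 = 000101001101001
= 1000101001101001


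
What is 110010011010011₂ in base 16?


Group into 4-bit nibbles: 0110010011010011
  0110 = 6
  0100 = 4
  1101 = D
  0011 = 3
= 0x64D3


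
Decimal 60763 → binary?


Divide by 2 repeatedly:
60763 ÷ 2 = 30381 remainder 1
30381 ÷ 2 = 15190 remainder 1
15190 ÷ 2 = 7595 remainder 0
7595 ÷ 2 = 3797 remainder 1
3797 ÷ 2 = 1898 remainder 1
1898 ÷ 2 = 949 remainder 0
949 ÷ 2 = 474 remainder 1
474 ÷ 2 = 237 remainder 0
237 ÷ 2 = 118 remainder 1
118 ÷ 2 = 59 remainder 0
59 ÷ 2 = 29 remainder 1
29 ÷ 2 = 14 remainder 1
14 ÷ 2 = 7 remainder 0
7 ÷ 2 = 3 remainder 1
3 ÷ 2 = 1 remainder 1
1 ÷ 2 = 0 remainder 1
Reading remainders bottom-up:
= 1110110101011011


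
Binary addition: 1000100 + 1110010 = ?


Align and add column by column (LSB to MSB, carry propagating):
  01000100
+ 01110010
  --------
  col 0: 0 + 0 + 0 (carry in) = 0 → bit 0, carry out 0
  col 1: 0 + 1 + 0 (carry in) = 1 → bit 1, carry out 0
  col 2: 1 + 0 + 0 (carry in) = 1 → bit 1, carry out 0
  col 3: 0 + 0 + 0 (carry in) = 0 → bit 0, carry out 0
  col 4: 0 + 1 + 0 (carry in) = 1 → bit 1, carry out 0
  col 5: 0 + 1 + 0 (carry in) = 1 → bit 1, carry out 0
  col 6: 1 + 1 + 0 (carry in) = 2 → bit 0, carry out 1
  col 7: 0 + 0 + 1 (carry in) = 1 → bit 1, carry out 0
Reading bits MSB→LSB: 10110110
Strip leading zeros: 10110110
= 10110110


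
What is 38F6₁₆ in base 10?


Positional values:
Position 0: 6 × 16^0 = 6 × 1 = 6
Position 1: F × 16^1 = 15 × 16 = 240
Position 2: 8 × 16^2 = 8 × 256 = 2048
Position 3: 3 × 16^3 = 3 × 4096 = 12288
Sum = 6 + 240 + 2048 + 12288
= 14582


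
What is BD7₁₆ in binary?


Each hex digit → 4 binary bits:
  B = 1011
  D = 1101
  7 = 0111
Concatenate: 1011 1101 0111
= 101111010111


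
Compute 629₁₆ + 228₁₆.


Align and add column by column (LSB to MSB, each column mod 16 with carry):
  0629
+ 0228
  ----
  col 0: 9(9) + 8(8) + 0 (carry in) = 17 → 1(1), carry out 1
  col 1: 2(2) + 2(2) + 1 (carry in) = 5 → 5(5), carry out 0
  col 2: 6(6) + 2(2) + 0 (carry in) = 8 → 8(8), carry out 0
  col 3: 0(0) + 0(0) + 0 (carry in) = 0 → 0(0), carry out 0
Reading digits MSB→LSB: 0851
Strip leading zeros: 851
= 0x851


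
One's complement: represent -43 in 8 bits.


Original: 00101011
Invert all bits:
  bit 0: 0 → 1
  bit 1: 0 → 1
  bit 2: 1 → 0
  bit 3: 0 → 1
  bit 4: 1 → 0
  bit 5: 0 → 1
  bit 6: 1 → 0
  bit 7: 1 → 0
= 11010100


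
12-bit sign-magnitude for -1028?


Sign bit: 1 (negative)
Magnitude: 1028 = 10000000100
= 110000000100


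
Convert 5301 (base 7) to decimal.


Positional values (base 7):
  1 × 7^0 = 1 × 1 = 1
  0 × 7^1 = 0 × 7 = 0
  3 × 7^2 = 3 × 49 = 147
  5 × 7^3 = 5 × 343 = 1715
Sum = 1 + 0 + 147 + 1715
= 1863


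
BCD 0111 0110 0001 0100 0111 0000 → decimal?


Each 4-bit group → digit:
  0111 → 7
  0110 → 6
  0001 → 1
  0100 → 4
  0111 → 7
  0000 → 0
= 761470


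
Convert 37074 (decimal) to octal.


Divide by 8 repeatedly:
37074 ÷ 8 = 4634 remainder 2
4634 ÷ 8 = 579 remainder 2
579 ÷ 8 = 72 remainder 3
72 ÷ 8 = 9 remainder 0
9 ÷ 8 = 1 remainder 1
1 ÷ 8 = 0 remainder 1
Reading remainders bottom-up:
= 0o110322


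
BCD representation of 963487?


Each digit → 4-bit binary:
  9 → 1001
  6 → 0110
  3 → 0011
  4 → 0100
  8 → 1000
  7 → 0111
= 1001 0110 0011 0100 1000 0111


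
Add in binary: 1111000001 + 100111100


Align and add column by column (LSB to MSB, carry propagating):
  01111000001
+ 00100111100
  -----------
  col 0: 1 + 0 + 0 (carry in) = 1 → bit 1, carry out 0
  col 1: 0 + 0 + 0 (carry in) = 0 → bit 0, carry out 0
  col 2: 0 + 1 + 0 (carry in) = 1 → bit 1, carry out 0
  col 3: 0 + 1 + 0 (carry in) = 1 → bit 1, carry out 0
  col 4: 0 + 1 + 0 (carry in) = 1 → bit 1, carry out 0
  col 5: 0 + 1 + 0 (carry in) = 1 → bit 1, carry out 0
  col 6: 1 + 0 + 0 (carry in) = 1 → bit 1, carry out 0
  col 7: 1 + 0 + 0 (carry in) = 1 → bit 1, carry out 0
  col 8: 1 + 1 + 0 (carry in) = 2 → bit 0, carry out 1
  col 9: 1 + 0 + 1 (carry in) = 2 → bit 0, carry out 1
  col 10: 0 + 0 + 1 (carry in) = 1 → bit 1, carry out 0
Reading bits MSB→LSB: 10011111101
Strip leading zeros: 10011111101
= 10011111101


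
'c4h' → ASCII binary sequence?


String: 'c4h'  (3 characters)
Per-character ASCII lookup:
  'c': lowercase starts at 97: 'c' = 97 + 2 = 99 → 1100011
  '4': digits start at 48: '4' = 48 + 4 = 52 → 110100
  'h': lowercase starts at 97: 'h' = 97 + 7 = 104 → 1101000
= 1100011 110100 1101000


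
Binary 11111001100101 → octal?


Group into 3-bit groups: 011111001100101
  011 = 3
  111 = 7
  001 = 1
  100 = 4
  101 = 5
= 0o37145


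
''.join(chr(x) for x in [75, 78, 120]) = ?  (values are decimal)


Codes (decimal): 75 78 120
Per-code ASCII lookup:
  75  (range 65-90: uppercase, 75 - 65 = 10) → 'K'
  78  (range 65-90: uppercase, 78 - 65 = 13) → 'N'
  120  (range 97-122: lowercase, 120 - 97 = 23) → 'x'
= 'KNx'


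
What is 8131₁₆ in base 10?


Positional values:
Position 0: 1 × 16^0 = 1 × 1 = 1
Position 1: 3 × 16^1 = 3 × 16 = 48
Position 2: 1 × 16^2 = 1 × 256 = 256
Position 3: 8 × 16^3 = 8 × 4096 = 32768
Sum = 1 + 48 + 256 + 32768
= 33073


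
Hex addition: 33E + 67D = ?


Align and add column by column (LSB to MSB, each column mod 16 with carry):
  033E
+ 067D
  ----
  col 0: E(14) + D(13) + 0 (carry in) = 27 → B(11), carry out 1
  col 1: 3(3) + 7(7) + 1 (carry in) = 11 → B(11), carry out 0
  col 2: 3(3) + 6(6) + 0 (carry in) = 9 → 9(9), carry out 0
  col 3: 0(0) + 0(0) + 0 (carry in) = 0 → 0(0), carry out 0
Reading digits MSB→LSB: 09BB
Strip leading zeros: 9BB
= 0x9BB


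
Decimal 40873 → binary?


Divide by 2 repeatedly:
40873 ÷ 2 = 20436 remainder 1
20436 ÷ 2 = 10218 remainder 0
10218 ÷ 2 = 5109 remainder 0
5109 ÷ 2 = 2554 remainder 1
2554 ÷ 2 = 1277 remainder 0
1277 ÷ 2 = 638 remainder 1
638 ÷ 2 = 319 remainder 0
319 ÷ 2 = 159 remainder 1
159 ÷ 2 = 79 remainder 1
79 ÷ 2 = 39 remainder 1
39 ÷ 2 = 19 remainder 1
19 ÷ 2 = 9 remainder 1
9 ÷ 2 = 4 remainder 1
4 ÷ 2 = 2 remainder 0
2 ÷ 2 = 1 remainder 0
1 ÷ 2 = 0 remainder 1
Reading remainders bottom-up:
= 1001111110101001


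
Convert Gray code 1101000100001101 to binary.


Gray code: 1101000100001101
MSB stays the same: 1
Each subsequent bit = prev_binary XOR current_gray:
  B[1] = 1 XOR 1 = 0
  B[2] = 0 XOR 0 = 0
  B[3] = 0 XOR 1 = 1
  B[4] = 1 XOR 0 = 1
  B[5] = 1 XOR 0 = 1
  B[6] = 1 XOR 0 = 1
  B[7] = 1 XOR 1 = 0
  B[8] = 0 XOR 0 = 0
  B[9] = 0 XOR 0 = 0
  B[10] = 0 XOR 0 = 0
  B[11] = 0 XOR 0 = 0
  B[12] = 0 XOR 1 = 1
  B[13] = 1 XOR 1 = 0
  B[14] = 0 XOR 0 = 0
  B[15] = 0 XOR 1 = 1
= 1001111000001001 (40457 decimal)


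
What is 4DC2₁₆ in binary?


Each hex digit → 4 binary bits:
  4 = 0100
  D = 1101
  C = 1100
  2 = 0010
Concatenate: 0100 1101 1100 0010
= 0100110111000010


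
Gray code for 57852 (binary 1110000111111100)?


Binary: 1110000111111100
Gray code: G = B XOR (B >> 1)
B >> 1 = 0111000011111110
1110000111111100 XOR 0111000011111110:
  1 XOR 0 = 1
  1 XOR 1 = 0
  1 XOR 1 = 0
  0 XOR 1 = 1
  0 XOR 0 = 0
  0 XOR 0 = 0
  0 XOR 0 = 0
  1 XOR 0 = 1
  1 XOR 1 = 0
  1 XOR 1 = 0
  1 XOR 1 = 0
  1 XOR 1 = 0
  1 XOR 1 = 0
  1 XOR 1 = 0
  0 XOR 1 = 1
  0 XOR 0 = 0
= 1001000100000010


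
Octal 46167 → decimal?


Positional values:
Position 0: 7 × 8^0 = 7
Position 1: 6 × 8^1 = 48
Position 2: 1 × 8^2 = 64
Position 3: 6 × 8^3 = 3072
Position 4: 4 × 8^4 = 16384
Sum = 7 + 48 + 64 + 3072 + 16384
= 19575


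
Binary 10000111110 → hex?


Group into 4-bit nibbles: 010000111110
  0100 = 4
  0011 = 3
  1110 = E
= 0x43E


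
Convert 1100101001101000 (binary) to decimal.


Positional values:
Bit 3: 1 × 2^3 = 8
Bit 5: 1 × 2^5 = 32
Bit 6: 1 × 2^6 = 64
Bit 9: 1 × 2^9 = 512
Bit 11: 1 × 2^11 = 2048
Bit 14: 1 × 2^14 = 16384
Bit 15: 1 × 2^15 = 32768
Sum = 8 + 32 + 64 + 512 + 2048 + 16384 + 32768
= 51816


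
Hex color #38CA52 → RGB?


Hex: #38CA52
R = 38₁₆ = 56
G = CA₁₆ = 202
B = 52₁₆ = 82
= RGB(56, 202, 82)


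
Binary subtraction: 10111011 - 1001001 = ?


Align and subtract column by column (LSB to MSB, borrowing when needed):
  10111011
- 01001001
  --------
  col 0: (1 - 0 borrow-in) - 1 → 1 - 1 = 0, borrow out 0
  col 1: (1 - 0 borrow-in) - 0 → 1 - 0 = 1, borrow out 0
  col 2: (0 - 0 borrow-in) - 0 → 0 - 0 = 0, borrow out 0
  col 3: (1 - 0 borrow-in) - 1 → 1 - 1 = 0, borrow out 0
  col 4: (1 - 0 borrow-in) - 0 → 1 - 0 = 1, borrow out 0
  col 5: (1 - 0 borrow-in) - 0 → 1 - 0 = 1, borrow out 0
  col 6: (0 - 0 borrow-in) - 1 → borrow from next column: (0+2) - 1 = 1, borrow out 1
  col 7: (1 - 1 borrow-in) - 0 → 0 - 0 = 0, borrow out 0
Reading bits MSB→LSB: 01110010
Strip leading zeros: 1110010
= 1110010


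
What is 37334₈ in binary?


Each octal digit → 3 binary bits:
  3 = 011
  7 = 111
  3 = 011
  3 = 011
  4 = 100
Concatenate: 011 111 011 011 100
= 011111011011100


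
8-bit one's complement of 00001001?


Original: 00001001
Invert all bits:
  bit 0: 0 → 1
  bit 1: 0 → 1
  bit 2: 0 → 1
  bit 3: 0 → 1
  bit 4: 1 → 0
  bit 5: 0 → 1
  bit 6: 0 → 1
  bit 7: 1 → 0
= 11110110


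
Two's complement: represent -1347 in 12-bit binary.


Original: 010101000011
Step 1 - Invert all bits: 101010111100
Step 2 - Add 1: 101010111100 + 1
= 101010111101 (represents -1347)


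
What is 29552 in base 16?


Divide by 16 repeatedly:
29552 ÷ 16 = 1847 remainder 0 (0)
1847 ÷ 16 = 115 remainder 7 (7)
115 ÷ 16 = 7 remainder 3 (3)
7 ÷ 16 = 0 remainder 7 (7)
Reading remainders bottom-up:
= 0x7370


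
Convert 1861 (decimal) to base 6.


Divide by 6 repeatedly:
1861 ÷ 6 = 310 remainder 1
310 ÷ 6 = 51 remainder 4
51 ÷ 6 = 8 remainder 3
8 ÷ 6 = 1 remainder 2
1 ÷ 6 = 0 remainder 1
Reading remainders bottom-up:
= 12341


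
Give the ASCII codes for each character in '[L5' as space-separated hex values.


String: '[L5'  (3 characters)
Per-character ASCII lookup:
  '[': special character: '[' = 91 → 0x5B
  'L': uppercase starts at 65: 'L' = 65 + 11 = 76 → 0x4C
  '5': digits start at 48: '5' = 48 + 5 = 53 → 0x35
= 0x5B 0x4C 0x35


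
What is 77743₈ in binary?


Each octal digit → 3 binary bits:
  7 = 111
  7 = 111
  7 = 111
  4 = 100
  3 = 011
Concatenate: 111 111 111 100 011
= 111111111100011


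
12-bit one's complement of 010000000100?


Original: 010000000100
Invert all bits:
  bit 0: 0 → 1
  bit 1: 1 → 0
  bit 2: 0 → 1
  bit 3: 0 → 1
  bit 4: 0 → 1
  bit 5: 0 → 1
  bit 6: 0 → 1
  bit 7: 0 → 1
  bit 8: 0 → 1
  bit 9: 1 → 0
  bit 10: 0 → 1
  bit 11: 0 → 1
= 101111111011


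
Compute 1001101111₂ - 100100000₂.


Align and subtract column by column (LSB to MSB, borrowing when needed):
  1001101111
- 0100100000
  ----------
  col 0: (1 - 0 borrow-in) - 0 → 1 - 0 = 1, borrow out 0
  col 1: (1 - 0 borrow-in) - 0 → 1 - 0 = 1, borrow out 0
  col 2: (1 - 0 borrow-in) - 0 → 1 - 0 = 1, borrow out 0
  col 3: (1 - 0 borrow-in) - 0 → 1 - 0 = 1, borrow out 0
  col 4: (0 - 0 borrow-in) - 0 → 0 - 0 = 0, borrow out 0
  col 5: (1 - 0 borrow-in) - 1 → 1 - 1 = 0, borrow out 0
  col 6: (1 - 0 borrow-in) - 0 → 1 - 0 = 1, borrow out 0
  col 7: (0 - 0 borrow-in) - 0 → 0 - 0 = 0, borrow out 0
  col 8: (0 - 0 borrow-in) - 1 → borrow from next column: (0+2) - 1 = 1, borrow out 1
  col 9: (1 - 1 borrow-in) - 0 → 0 - 0 = 0, borrow out 0
Reading bits MSB→LSB: 0101001111
Strip leading zeros: 101001111
= 101001111


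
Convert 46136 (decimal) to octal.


Divide by 8 repeatedly:
46136 ÷ 8 = 5767 remainder 0
5767 ÷ 8 = 720 remainder 7
720 ÷ 8 = 90 remainder 0
90 ÷ 8 = 11 remainder 2
11 ÷ 8 = 1 remainder 3
1 ÷ 8 = 0 remainder 1
Reading remainders bottom-up:
= 0o132070


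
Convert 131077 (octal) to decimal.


Positional values:
Position 0: 7 × 8^0 = 7
Position 1: 7 × 8^1 = 56
Position 2: 0 × 8^2 = 0
Position 3: 1 × 8^3 = 512
Position 4: 3 × 8^4 = 12288
Position 5: 1 × 8^5 = 32768
Sum = 7 + 56 + 0 + 512 + 12288 + 32768
= 45631


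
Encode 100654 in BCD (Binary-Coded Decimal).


Each digit → 4-bit binary:
  1 → 0001
  0 → 0000
  0 → 0000
  6 → 0110
  5 → 0101
  4 → 0100
= 0001 0000 0000 0110 0101 0100


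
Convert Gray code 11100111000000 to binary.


Gray code: 11100111000000
MSB stays the same: 1
Each subsequent bit = prev_binary XOR current_gray:
  B[1] = 1 XOR 1 = 0
  B[2] = 0 XOR 1 = 1
  B[3] = 1 XOR 0 = 1
  B[4] = 1 XOR 0 = 1
  B[5] = 1 XOR 1 = 0
  B[6] = 0 XOR 1 = 1
  B[7] = 1 XOR 1 = 0
  B[8] = 0 XOR 0 = 0
  B[9] = 0 XOR 0 = 0
  B[10] = 0 XOR 0 = 0
  B[11] = 0 XOR 0 = 0
  B[12] = 0 XOR 0 = 0
  B[13] = 0 XOR 0 = 0
= 10111010000000 (11904 decimal)


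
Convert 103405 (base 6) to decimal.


Positional values (base 6):
  5 × 6^0 = 5 × 1 = 5
  0 × 6^1 = 0 × 6 = 0
  4 × 6^2 = 4 × 36 = 144
  3 × 6^3 = 3 × 216 = 648
  0 × 6^4 = 0 × 1296 = 0
  1 × 6^5 = 1 × 7776 = 7776
Sum = 5 + 0 + 144 + 648 + 0 + 7776
= 8573


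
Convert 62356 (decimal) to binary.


Divide by 2 repeatedly:
62356 ÷ 2 = 31178 remainder 0
31178 ÷ 2 = 15589 remainder 0
15589 ÷ 2 = 7794 remainder 1
7794 ÷ 2 = 3897 remainder 0
3897 ÷ 2 = 1948 remainder 1
1948 ÷ 2 = 974 remainder 0
974 ÷ 2 = 487 remainder 0
487 ÷ 2 = 243 remainder 1
243 ÷ 2 = 121 remainder 1
121 ÷ 2 = 60 remainder 1
60 ÷ 2 = 30 remainder 0
30 ÷ 2 = 15 remainder 0
15 ÷ 2 = 7 remainder 1
7 ÷ 2 = 3 remainder 1
3 ÷ 2 = 1 remainder 1
1 ÷ 2 = 0 remainder 1
Reading remainders bottom-up:
= 1111001110010100


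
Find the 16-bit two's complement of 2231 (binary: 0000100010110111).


Original: 0000100010110111
Step 1 - Invert all bits: 1111011101001000
Step 2 - Add 1: 1111011101001000 + 1
= 1111011101001001 (represents -2231)


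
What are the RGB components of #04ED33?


Hex: #04ED33
R = 04₁₆ = 4
G = ED₁₆ = 237
B = 33₁₆ = 51
= RGB(4, 237, 51)


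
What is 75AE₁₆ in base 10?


Positional values:
Position 0: E × 16^0 = 14 × 1 = 14
Position 1: A × 16^1 = 10 × 16 = 160
Position 2: 5 × 16^2 = 5 × 256 = 1280
Position 3: 7 × 16^3 = 7 × 4096 = 28672
Sum = 14 + 160 + 1280 + 28672
= 30126


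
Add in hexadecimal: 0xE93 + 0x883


Align and add column by column (LSB to MSB, each column mod 16 with carry):
  0E93
+ 0883
  ----
  col 0: 3(3) + 3(3) + 0 (carry in) = 6 → 6(6), carry out 0
  col 1: 9(9) + 8(8) + 0 (carry in) = 17 → 1(1), carry out 1
  col 2: E(14) + 8(8) + 1 (carry in) = 23 → 7(7), carry out 1
  col 3: 0(0) + 0(0) + 1 (carry in) = 1 → 1(1), carry out 0
Reading digits MSB→LSB: 1716
Strip leading zeros: 1716
= 0x1716


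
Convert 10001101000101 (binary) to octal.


Group into 3-bit groups: 010001101000101
  010 = 2
  001 = 1
  101 = 5
  000 = 0
  101 = 5
= 0o21505


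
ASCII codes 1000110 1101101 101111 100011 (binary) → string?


Codes (binary): 1000110 1101101 101111 100011
Per-code ASCII lookup:
  1000110 = 70  (range 65-90: uppercase, 70 - 65 = 5) → 'F'
  1101101 = 109  (range 97-122: lowercase, 109 - 97 = 12) → 'm'
  101111 = 47  (special character) → '/'
  100011 = 35  (special character) → '#'
= 'Fm/#'


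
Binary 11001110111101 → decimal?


Positional values:
Bit 0: 1 × 2^0 = 1
Bit 2: 1 × 2^2 = 4
Bit 3: 1 × 2^3 = 8
Bit 4: 1 × 2^4 = 16
Bit 5: 1 × 2^5 = 32
Bit 7: 1 × 2^7 = 128
Bit 8: 1 × 2^8 = 256
Bit 9: 1 × 2^9 = 512
Bit 12: 1 × 2^12 = 4096
Bit 13: 1 × 2^13 = 8192
Sum = 1 + 4 + 8 + 16 + 32 + 128 + 256 + 512 + 4096 + 8192
= 13245


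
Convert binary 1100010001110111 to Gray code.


Binary: 1100010001110111
Gray code: G = B XOR (B >> 1)
B >> 1 = 0110001000111011
1100010001110111 XOR 0110001000111011:
  1 XOR 0 = 1
  1 XOR 1 = 0
  0 XOR 1 = 1
  0 XOR 0 = 0
  0 XOR 0 = 0
  1 XOR 0 = 1
  0 XOR 1 = 1
  0 XOR 0 = 0
  0 XOR 0 = 0
  1 XOR 0 = 1
  1 XOR 1 = 0
  1 XOR 1 = 0
  0 XOR 1 = 1
  1 XOR 0 = 1
  1 XOR 1 = 0
  1 XOR 1 = 0
= 1010011001001100


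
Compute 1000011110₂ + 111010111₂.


Align and add column by column (LSB to MSB, carry propagating):
  01000011110
+ 00111010111
  -----------
  col 0: 0 + 1 + 0 (carry in) = 1 → bit 1, carry out 0
  col 1: 1 + 1 + 0 (carry in) = 2 → bit 0, carry out 1
  col 2: 1 + 1 + 1 (carry in) = 3 → bit 1, carry out 1
  col 3: 1 + 0 + 1 (carry in) = 2 → bit 0, carry out 1
  col 4: 1 + 1 + 1 (carry in) = 3 → bit 1, carry out 1
  col 5: 0 + 0 + 1 (carry in) = 1 → bit 1, carry out 0
  col 6: 0 + 1 + 0 (carry in) = 1 → bit 1, carry out 0
  col 7: 0 + 1 + 0 (carry in) = 1 → bit 1, carry out 0
  col 8: 0 + 1 + 0 (carry in) = 1 → bit 1, carry out 0
  col 9: 1 + 0 + 0 (carry in) = 1 → bit 1, carry out 0
  col 10: 0 + 0 + 0 (carry in) = 0 → bit 0, carry out 0
Reading bits MSB→LSB: 01111110101
Strip leading zeros: 1111110101
= 1111110101


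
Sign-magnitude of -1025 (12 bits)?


Sign bit: 1 (negative)
Magnitude: 1025 = 10000000001
= 110000000001


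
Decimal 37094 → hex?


Divide by 16 repeatedly:
37094 ÷ 16 = 2318 remainder 6 (6)
2318 ÷ 16 = 144 remainder 14 (E)
144 ÷ 16 = 9 remainder 0 (0)
9 ÷ 16 = 0 remainder 9 (9)
Reading remainders bottom-up:
= 0x90E6


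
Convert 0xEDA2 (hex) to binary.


Each hex digit → 4 binary bits:
  E = 1110
  D = 1101
  A = 1010
  2 = 0010
Concatenate: 1110 1101 1010 0010
= 1110110110100010


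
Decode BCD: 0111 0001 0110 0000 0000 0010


Each 4-bit group → digit:
  0111 → 7
  0001 → 1
  0110 → 6
  0000 → 0
  0000 → 0
  0010 → 2
= 716002


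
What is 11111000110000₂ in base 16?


Group into 4-bit nibbles: 0011111000110000
  0011 = 3
  1110 = E
  0011 = 3
  0000 = 0
= 0x3E30


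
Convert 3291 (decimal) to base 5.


Divide by 5 repeatedly:
3291 ÷ 5 = 658 remainder 1
658 ÷ 5 = 131 remainder 3
131 ÷ 5 = 26 remainder 1
26 ÷ 5 = 5 remainder 1
5 ÷ 5 = 1 remainder 0
1 ÷ 5 = 0 remainder 1
Reading remainders bottom-up:
= 101131


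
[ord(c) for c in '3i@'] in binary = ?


String: '3i@'  (3 characters)
Per-character ASCII lookup:
  '3': digits start at 48: '3' = 48 + 3 = 51 → 110011
  'i': lowercase starts at 97: 'i' = 97 + 8 = 105 → 1101001
  '@': special character: '@' = 64 → 1000000
= 110011 1101001 1000000


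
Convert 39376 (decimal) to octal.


Divide by 8 repeatedly:
39376 ÷ 8 = 4922 remainder 0
4922 ÷ 8 = 615 remainder 2
615 ÷ 8 = 76 remainder 7
76 ÷ 8 = 9 remainder 4
9 ÷ 8 = 1 remainder 1
1 ÷ 8 = 0 remainder 1
Reading remainders bottom-up:
= 0o114720


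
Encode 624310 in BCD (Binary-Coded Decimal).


Each digit → 4-bit binary:
  6 → 0110
  2 → 0010
  4 → 0100
  3 → 0011
  1 → 0001
  0 → 0000
= 0110 0010 0100 0011 0001 0000


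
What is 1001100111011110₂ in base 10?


Positional values:
Bit 1: 1 × 2^1 = 2
Bit 2: 1 × 2^2 = 4
Bit 3: 1 × 2^3 = 8
Bit 4: 1 × 2^4 = 16
Bit 6: 1 × 2^6 = 64
Bit 7: 1 × 2^7 = 128
Bit 8: 1 × 2^8 = 256
Bit 11: 1 × 2^11 = 2048
Bit 12: 1 × 2^12 = 4096
Bit 15: 1 × 2^15 = 32768
Sum = 2 + 4 + 8 + 16 + 64 + 128 + 256 + 2048 + 4096 + 32768
= 39390


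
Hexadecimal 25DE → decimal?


Positional values:
Position 0: E × 16^0 = 14 × 1 = 14
Position 1: D × 16^1 = 13 × 16 = 208
Position 2: 5 × 16^2 = 5 × 256 = 1280
Position 3: 2 × 16^3 = 2 × 4096 = 8192
Sum = 14 + 208 + 1280 + 8192
= 9694


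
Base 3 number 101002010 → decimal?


Positional values (base 3):
  0 × 3^0 = 0 × 1 = 0
  1 × 3^1 = 1 × 3 = 3
  0 × 3^2 = 0 × 9 = 0
  2 × 3^3 = 2 × 27 = 54
  0 × 3^4 = 0 × 81 = 0
  0 × 3^5 = 0 × 243 = 0
  1 × 3^6 = 1 × 729 = 729
  0 × 3^7 = 0 × 2187 = 0
  1 × 3^8 = 1 × 6561 = 6561
Sum = 0 + 3 + 0 + 54 + 0 + 0 + 729 + 0 + 6561
= 7347


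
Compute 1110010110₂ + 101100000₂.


Align and add column by column (LSB to MSB, carry propagating):
  01110010110
+ 00101100000
  -----------
  col 0: 0 + 0 + 0 (carry in) = 0 → bit 0, carry out 0
  col 1: 1 + 0 + 0 (carry in) = 1 → bit 1, carry out 0
  col 2: 1 + 0 + 0 (carry in) = 1 → bit 1, carry out 0
  col 3: 0 + 0 + 0 (carry in) = 0 → bit 0, carry out 0
  col 4: 1 + 0 + 0 (carry in) = 1 → bit 1, carry out 0
  col 5: 0 + 1 + 0 (carry in) = 1 → bit 1, carry out 0
  col 6: 0 + 1 + 0 (carry in) = 1 → bit 1, carry out 0
  col 7: 1 + 0 + 0 (carry in) = 1 → bit 1, carry out 0
  col 8: 1 + 1 + 0 (carry in) = 2 → bit 0, carry out 1
  col 9: 1 + 0 + 1 (carry in) = 2 → bit 0, carry out 1
  col 10: 0 + 0 + 1 (carry in) = 1 → bit 1, carry out 0
Reading bits MSB→LSB: 10011110110
Strip leading zeros: 10011110110
= 10011110110


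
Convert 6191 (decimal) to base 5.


Divide by 5 repeatedly:
6191 ÷ 5 = 1238 remainder 1
1238 ÷ 5 = 247 remainder 3
247 ÷ 5 = 49 remainder 2
49 ÷ 5 = 9 remainder 4
9 ÷ 5 = 1 remainder 4
1 ÷ 5 = 0 remainder 1
Reading remainders bottom-up:
= 144231


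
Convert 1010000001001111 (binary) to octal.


Group into 3-bit groups: 001010000001001111
  001 = 1
  010 = 2
  000 = 0
  001 = 1
  001 = 1
  111 = 7
= 0o120117


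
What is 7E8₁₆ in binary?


Each hex digit → 4 binary bits:
  7 = 0111
  E = 1110
  8 = 1000
Concatenate: 0111 1110 1000
= 011111101000


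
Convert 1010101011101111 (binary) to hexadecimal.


Group into 4-bit nibbles: 1010101011101111
  1010 = A
  1010 = A
  1110 = E
  1111 = F
= 0xAAEF


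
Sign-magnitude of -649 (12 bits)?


Sign bit: 1 (negative)
Magnitude: 649 = 01010001001
= 101010001001


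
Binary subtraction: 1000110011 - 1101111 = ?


Align and subtract column by column (LSB to MSB, borrowing when needed):
  1000110011
- 0001101111
  ----------
  col 0: (1 - 0 borrow-in) - 1 → 1 - 1 = 0, borrow out 0
  col 1: (1 - 0 borrow-in) - 1 → 1 - 1 = 0, borrow out 0
  col 2: (0 - 0 borrow-in) - 1 → borrow from next column: (0+2) - 1 = 1, borrow out 1
  col 3: (0 - 1 borrow-in) - 1 → borrow from next column: (-1+2) - 1 = 0, borrow out 1
  col 4: (1 - 1 borrow-in) - 0 → 0 - 0 = 0, borrow out 0
  col 5: (1 - 0 borrow-in) - 1 → 1 - 1 = 0, borrow out 0
  col 6: (0 - 0 borrow-in) - 1 → borrow from next column: (0+2) - 1 = 1, borrow out 1
  col 7: (0 - 1 borrow-in) - 0 → borrow from next column: (-1+2) - 0 = 1, borrow out 1
  col 8: (0 - 1 borrow-in) - 0 → borrow from next column: (-1+2) - 0 = 1, borrow out 1
  col 9: (1 - 1 borrow-in) - 0 → 0 - 0 = 0, borrow out 0
Reading bits MSB→LSB: 0111000100
Strip leading zeros: 111000100
= 111000100
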